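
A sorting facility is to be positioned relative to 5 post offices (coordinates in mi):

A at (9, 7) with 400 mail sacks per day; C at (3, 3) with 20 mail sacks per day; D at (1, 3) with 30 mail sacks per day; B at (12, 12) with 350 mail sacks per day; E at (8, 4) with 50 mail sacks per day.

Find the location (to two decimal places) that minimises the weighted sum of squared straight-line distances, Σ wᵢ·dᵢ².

The minimiser of Σwᵢ‖p−pᵢ‖² is the weighted centroid p* = (Σwᵢpᵢ)/(Σwᵢ).
Σwᵢ = 850.
Σwᵢxᵢ = 400·9 + 20·3 + 30·1 + 350·12 + 50·8 = 8290.
Σwᵢyᵢ = 400·7 + 20·3 + 30·3 + 350·12 + 50·4 = 7350.
x* = 8290/850 = 9.75, y* = 7350/850 = 8.65.

(9.75, 8.65)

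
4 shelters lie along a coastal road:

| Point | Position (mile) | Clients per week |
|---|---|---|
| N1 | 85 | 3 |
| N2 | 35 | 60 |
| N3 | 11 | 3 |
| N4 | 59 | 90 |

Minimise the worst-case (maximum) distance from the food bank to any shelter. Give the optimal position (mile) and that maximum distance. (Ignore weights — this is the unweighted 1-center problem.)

location 48, max distance 37

The 1-center on a line is the midpoint of the two extreme points: leftmost at 11, rightmost at 85.
Optimal location = (11 + 85)/2 = 48; maximum distance = (85 − 11)/2 = 37.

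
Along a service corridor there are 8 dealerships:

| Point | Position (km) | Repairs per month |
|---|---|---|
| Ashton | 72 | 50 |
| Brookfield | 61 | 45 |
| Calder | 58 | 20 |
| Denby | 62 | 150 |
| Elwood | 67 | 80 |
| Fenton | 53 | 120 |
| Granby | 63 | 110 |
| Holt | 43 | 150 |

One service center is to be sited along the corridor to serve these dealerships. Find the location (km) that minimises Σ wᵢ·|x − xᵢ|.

For a sum of weighted absolute distances on a line, the optimum is the weighted median (not the mean). Total weight W = 725; half-weight = 362.5.
Sort by position and accumulate weight:
  km 43 (Holt, w=150) → cum 150
  km 53 (Fenton, w=120) → cum 270
  km 58 (Calder, w=20) → cum 290
  km 61 (Brookfield, w=45) → cum 335
  km 62 (Denby, w=150) → cum 485  ≥ 362.5 → median here
  km 63 (Granby, w=110) → cum 595
  km 67 (Elwood, w=80) → cum 675
  km 72 (Ashton, w=50) → cum 725
Optimal location: km 62.

x = 62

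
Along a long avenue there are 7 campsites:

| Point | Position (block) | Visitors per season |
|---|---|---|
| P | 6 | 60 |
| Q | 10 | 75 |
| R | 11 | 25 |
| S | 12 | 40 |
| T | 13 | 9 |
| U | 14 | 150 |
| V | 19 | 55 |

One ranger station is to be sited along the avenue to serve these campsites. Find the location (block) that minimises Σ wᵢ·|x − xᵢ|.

x = 13

For a sum of weighted absolute distances on a line, the optimum is the weighted median (not the mean). Total weight W = 414; half-weight = 207.
Sort by position and accumulate weight:
  block 6 (P, w=60) → cum 60
  block 10 (Q, w=75) → cum 135
  block 11 (R, w=25) → cum 160
  block 12 (S, w=40) → cum 200
  block 13 (T, w=9) → cum 209  ≥ 207 → median here
  block 14 (U, w=150) → cum 359
  block 19 (V, w=55) → cum 414
Optimal location: block 13.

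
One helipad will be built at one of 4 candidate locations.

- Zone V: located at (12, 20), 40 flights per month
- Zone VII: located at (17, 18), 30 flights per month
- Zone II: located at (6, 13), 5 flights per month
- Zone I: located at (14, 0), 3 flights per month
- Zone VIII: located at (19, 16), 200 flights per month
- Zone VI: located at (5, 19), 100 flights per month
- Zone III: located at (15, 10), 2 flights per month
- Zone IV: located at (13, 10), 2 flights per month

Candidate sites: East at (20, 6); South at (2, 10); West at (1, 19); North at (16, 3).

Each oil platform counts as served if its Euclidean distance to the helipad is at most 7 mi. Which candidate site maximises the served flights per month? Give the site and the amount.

West, covering 100

Coverage radius r = 7 mi; a point is covered iff (Δx)²+(Δy)² ≤ 7² = 49.
  East (20, 6): covers {Zone III} → 2
  South (2, 10): covers {Zone II} → 5
  West (1, 19): covers {Zone VI} → 100
  North (16, 3): covers {Zone I} → 3
Maximum coverage at West: 100 flights per month.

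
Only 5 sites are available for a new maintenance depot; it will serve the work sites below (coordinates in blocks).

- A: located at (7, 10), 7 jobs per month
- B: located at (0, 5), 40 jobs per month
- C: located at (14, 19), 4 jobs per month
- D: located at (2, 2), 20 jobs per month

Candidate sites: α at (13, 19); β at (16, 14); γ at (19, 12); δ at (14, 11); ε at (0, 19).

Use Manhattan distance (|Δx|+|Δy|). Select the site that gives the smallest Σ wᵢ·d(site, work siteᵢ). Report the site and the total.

Total weighted distance at each candidate:
  α (13, 19): total = 1749
  β (16, 14): total = 1639
  γ (19, 12): total = 1726
  δ (14, 11): total = 1308
  ε (0, 19): total = 1108
Minimum is at ε with total 1108 blocks.

ε, total 1108 blocks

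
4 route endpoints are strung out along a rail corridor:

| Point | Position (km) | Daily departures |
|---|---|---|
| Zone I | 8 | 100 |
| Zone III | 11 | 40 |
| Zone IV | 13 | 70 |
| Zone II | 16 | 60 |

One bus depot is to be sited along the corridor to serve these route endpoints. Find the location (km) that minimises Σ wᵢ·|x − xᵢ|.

For a sum of weighted absolute distances on a line, the optimum is the weighted median (not the mean). Total weight W = 270; half-weight = 135.
Sort by position and accumulate weight:
  km 8 (Zone I, w=100) → cum 100
  km 11 (Zone III, w=40) → cum 140  ≥ 135 → median here
  km 13 (Zone IV, w=70) → cum 210
  km 16 (Zone II, w=60) → cum 270
Optimal location: km 11.

x = 11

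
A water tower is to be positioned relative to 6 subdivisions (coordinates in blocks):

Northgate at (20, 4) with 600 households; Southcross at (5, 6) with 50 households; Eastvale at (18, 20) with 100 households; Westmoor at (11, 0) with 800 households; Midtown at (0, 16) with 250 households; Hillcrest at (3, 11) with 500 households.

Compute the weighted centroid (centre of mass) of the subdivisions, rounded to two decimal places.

The minimiser of Σwᵢ‖p−pᵢ‖² is the weighted centroid p* = (Σwᵢpᵢ)/(Σwᵢ).
Σwᵢ = 2300.
Σwᵢxᵢ = 600·20 + 50·5 + 100·18 + 800·11 + 250·0 + 500·3 = 24350.
Σwᵢyᵢ = 600·4 + 50·6 + 100·20 + 800·0 + 250·16 + 500·11 = 14200.
x* = 24350/2300 = 10.59, y* = 14200/2300 = 6.17.

(10.59, 6.17)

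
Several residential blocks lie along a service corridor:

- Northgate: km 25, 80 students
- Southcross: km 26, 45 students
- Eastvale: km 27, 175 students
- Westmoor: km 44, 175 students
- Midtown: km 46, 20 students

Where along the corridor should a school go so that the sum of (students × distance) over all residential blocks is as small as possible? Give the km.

For a sum of weighted absolute distances on a line, the optimum is the weighted median (not the mean). Total weight W = 495; half-weight = 247.5.
Sort by position and accumulate weight:
  km 25 (Northgate, w=80) → cum 80
  km 26 (Southcross, w=45) → cum 125
  km 27 (Eastvale, w=175) → cum 300  ≥ 247.5 → median here
  km 44 (Westmoor, w=175) → cum 475
  km 46 (Midtown, w=20) → cum 495
Optimal location: km 27.

x = 27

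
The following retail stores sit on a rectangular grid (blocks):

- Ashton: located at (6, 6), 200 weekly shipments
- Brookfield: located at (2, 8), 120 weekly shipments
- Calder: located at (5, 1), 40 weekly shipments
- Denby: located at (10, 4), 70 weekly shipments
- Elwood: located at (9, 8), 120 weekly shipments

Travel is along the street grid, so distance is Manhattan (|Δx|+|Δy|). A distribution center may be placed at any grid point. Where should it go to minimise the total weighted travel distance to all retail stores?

(6, 6)

Manhattan distance separates: Σwᵢ(|x−xᵢ|+|y−yᵢ|) = Σwᵢ|x−xᵢ| + Σwᵢ|y−yᵢ|, so x and y are optimised independently as 1-D weighted medians.
Total weight W = 550; half = 275.
x-coordinate, sorted with cumulative weight:
  x=2 (Brookfield, w=120) cum 120
  x=5 (Calder, w=40) cum 160
  x=6 (Ashton, w=200) cum 360  ← median
  x=9 (Elwood, w=120) cum 480
  x=10 (Denby, w=70) cum 550
⇒ x* = 6
y-coordinate, sorted with cumulative weight:
  y=1 (Calder, w=40) cum 40
  y=4 (Denby, w=70) cum 110
  y=6 (Ashton, w=200) cum 310  ← median
  y=8 (Brookfield, w=120) cum 430
  y=8 (Elwood, w=120) cum 550
⇒ y* = 6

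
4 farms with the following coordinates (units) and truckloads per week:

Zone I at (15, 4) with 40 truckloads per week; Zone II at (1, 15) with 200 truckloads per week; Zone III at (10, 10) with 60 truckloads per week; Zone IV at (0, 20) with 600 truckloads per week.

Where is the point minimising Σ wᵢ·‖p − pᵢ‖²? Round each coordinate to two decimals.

(1.56, 17.51)

The minimiser of Σwᵢ‖p−pᵢ‖² is the weighted centroid p* = (Σwᵢpᵢ)/(Σwᵢ).
Σwᵢ = 900.
Σwᵢxᵢ = 40·15 + 200·1 + 60·10 + 600·0 = 1400.
Σwᵢyᵢ = 40·4 + 200·15 + 60·10 + 600·20 = 15760.
x* = 1400/900 = 1.56, y* = 15760/900 = 17.51.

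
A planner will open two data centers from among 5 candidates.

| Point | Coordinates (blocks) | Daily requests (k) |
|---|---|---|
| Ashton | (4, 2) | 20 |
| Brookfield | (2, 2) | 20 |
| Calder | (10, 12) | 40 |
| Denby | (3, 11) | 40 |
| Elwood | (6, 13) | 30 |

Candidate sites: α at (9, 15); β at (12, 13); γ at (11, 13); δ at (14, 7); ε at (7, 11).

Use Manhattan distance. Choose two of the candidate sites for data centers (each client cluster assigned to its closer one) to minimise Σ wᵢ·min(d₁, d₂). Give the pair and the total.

{γ, ε}, total 850

Evaluate every pair (each demand assigned to the nearer of the two):
  {γ, ε}: total = 850
  {β, ε}: total = 890
  {α, ε}: total = 930
  {δ, ε}: total = 930
  {γ, δ}: total = 1270
  {α, δ}: total = 1350
  {β, δ}: total = 1380
  {α, γ}: total = 1390
  {β, γ}: total = 1390
  {α, β}: total = 1430
Best pair: {γ, ε} with total 850.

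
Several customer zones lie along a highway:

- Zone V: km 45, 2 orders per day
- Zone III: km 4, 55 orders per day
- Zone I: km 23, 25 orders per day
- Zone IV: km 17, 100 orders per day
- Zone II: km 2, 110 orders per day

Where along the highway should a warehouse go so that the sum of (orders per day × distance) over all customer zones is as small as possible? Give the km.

x = 4

For a sum of weighted absolute distances on a line, the optimum is the weighted median (not the mean). Total weight W = 292; half-weight = 146.
Sort by position and accumulate weight:
  km 2 (Zone II, w=110) → cum 110
  km 4 (Zone III, w=55) → cum 165  ≥ 146 → median here
  km 17 (Zone IV, w=100) → cum 265
  km 23 (Zone I, w=25) → cum 290
  km 45 (Zone V, w=2) → cum 292
Optimal location: km 4.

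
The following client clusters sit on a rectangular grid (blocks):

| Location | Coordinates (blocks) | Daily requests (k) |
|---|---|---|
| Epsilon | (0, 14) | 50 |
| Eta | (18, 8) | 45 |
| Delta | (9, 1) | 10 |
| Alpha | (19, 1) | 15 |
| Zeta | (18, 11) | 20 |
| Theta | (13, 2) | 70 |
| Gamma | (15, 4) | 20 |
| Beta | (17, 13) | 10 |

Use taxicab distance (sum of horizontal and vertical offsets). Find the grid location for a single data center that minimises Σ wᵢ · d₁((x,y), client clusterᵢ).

(13, 8)

Manhattan distance separates: Σwᵢ(|x−xᵢ|+|y−yᵢ|) = Σwᵢ|x−xᵢ| + Σwᵢ|y−yᵢ|, so x and y are optimised independently as 1-D weighted medians.
Total weight W = 240; half = 120.
x-coordinate, sorted with cumulative weight:
  x=0 (Epsilon, w=50) cum 50
  x=9 (Delta, w=10) cum 60
  x=13 (Theta, w=70) cum 130  ← median
  x=15 (Gamma, w=20) cum 150
  x=17 (Beta, w=10) cum 160
  x=18 (Eta, w=45) cum 205
  x=18 (Zeta, w=20) cum 225
  x=19 (Alpha, w=15) cum 240
⇒ x* = 13
y-coordinate, sorted with cumulative weight:
  y=1 (Delta, w=10) cum 10
  y=1 (Alpha, w=15) cum 25
  y=2 (Theta, w=70) cum 95
  y=4 (Gamma, w=20) cum 115
  y=8 (Eta, w=45) cum 160  ← median
  y=11 (Zeta, w=20) cum 180
  y=13 (Beta, w=10) cum 190
  y=14 (Epsilon, w=50) cum 240
⇒ y* = 8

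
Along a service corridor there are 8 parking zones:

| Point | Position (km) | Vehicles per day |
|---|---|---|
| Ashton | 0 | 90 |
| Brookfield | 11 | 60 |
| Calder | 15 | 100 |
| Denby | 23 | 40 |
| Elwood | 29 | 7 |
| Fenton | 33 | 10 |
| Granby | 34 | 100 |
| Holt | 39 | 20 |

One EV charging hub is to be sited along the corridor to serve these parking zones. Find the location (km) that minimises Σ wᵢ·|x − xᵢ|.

For a sum of weighted absolute distances on a line, the optimum is the weighted median (not the mean). Total weight W = 427; half-weight = 213.5.
Sort by position and accumulate weight:
  km 0 (Ashton, w=90) → cum 90
  km 11 (Brookfield, w=60) → cum 150
  km 15 (Calder, w=100) → cum 250  ≥ 213.5 → median here
  km 23 (Denby, w=40) → cum 290
  km 29 (Elwood, w=7) → cum 297
  km 33 (Fenton, w=10) → cum 307
  km 34 (Granby, w=100) → cum 407
  km 39 (Holt, w=20) → cum 427
Optimal location: km 15.

x = 15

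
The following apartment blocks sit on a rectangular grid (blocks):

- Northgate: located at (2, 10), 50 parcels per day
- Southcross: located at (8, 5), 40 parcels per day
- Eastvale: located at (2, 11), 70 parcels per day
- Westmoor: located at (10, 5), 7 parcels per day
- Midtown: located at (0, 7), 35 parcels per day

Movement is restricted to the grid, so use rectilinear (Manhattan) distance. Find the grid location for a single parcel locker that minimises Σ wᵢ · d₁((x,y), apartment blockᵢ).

(2, 10)

Manhattan distance separates: Σwᵢ(|x−xᵢ|+|y−yᵢ|) = Σwᵢ|x−xᵢ| + Σwᵢ|y−yᵢ|, so x and y are optimised independently as 1-D weighted medians.
Total weight W = 202; half = 101.
x-coordinate, sorted with cumulative weight:
  x=0 (Midtown, w=35) cum 35
  x=2 (Northgate, w=50) cum 85
  x=2 (Eastvale, w=70) cum 155  ← median
  x=8 (Southcross, w=40) cum 195
  x=10 (Westmoor, w=7) cum 202
⇒ x* = 2
y-coordinate, sorted with cumulative weight:
  y=5 (Southcross, w=40) cum 40
  y=5 (Westmoor, w=7) cum 47
  y=7 (Midtown, w=35) cum 82
  y=10 (Northgate, w=50) cum 132  ← median
  y=11 (Eastvale, w=70) cum 202
⇒ y* = 10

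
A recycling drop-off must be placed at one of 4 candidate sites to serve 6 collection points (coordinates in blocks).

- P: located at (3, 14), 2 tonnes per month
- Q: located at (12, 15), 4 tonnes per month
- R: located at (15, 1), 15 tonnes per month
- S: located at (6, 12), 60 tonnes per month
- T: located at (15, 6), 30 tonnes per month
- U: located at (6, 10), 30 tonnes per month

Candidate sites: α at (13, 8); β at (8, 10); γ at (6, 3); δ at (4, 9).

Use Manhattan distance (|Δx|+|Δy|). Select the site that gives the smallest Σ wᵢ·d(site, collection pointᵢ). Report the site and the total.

β, total 924 blocks

Total weighted distance at each candidate:
  α (13, 8): total = 1249
  β (8, 10): total = 924
  γ (6, 3): total = 1375
  δ (4, 9): total = 1163
Minimum is at β with total 924 blocks.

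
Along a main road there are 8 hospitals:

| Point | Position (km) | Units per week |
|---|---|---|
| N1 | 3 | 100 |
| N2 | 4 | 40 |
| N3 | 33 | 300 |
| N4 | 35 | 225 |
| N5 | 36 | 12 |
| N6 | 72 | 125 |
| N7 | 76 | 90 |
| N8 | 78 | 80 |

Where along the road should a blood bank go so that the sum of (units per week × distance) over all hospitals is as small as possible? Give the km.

For a sum of weighted absolute distances on a line, the optimum is the weighted median (not the mean). Total weight W = 972; half-weight = 486.
Sort by position and accumulate weight:
  km 3 (N1, w=100) → cum 100
  km 4 (N2, w=40) → cum 140
  km 33 (N3, w=300) → cum 440
  km 35 (N4, w=225) → cum 665  ≥ 486 → median here
  km 36 (N5, w=12) → cum 677
  km 72 (N6, w=125) → cum 802
  km 76 (N7, w=90) → cum 892
  km 78 (N8, w=80) → cum 972
Optimal location: km 35.

x = 35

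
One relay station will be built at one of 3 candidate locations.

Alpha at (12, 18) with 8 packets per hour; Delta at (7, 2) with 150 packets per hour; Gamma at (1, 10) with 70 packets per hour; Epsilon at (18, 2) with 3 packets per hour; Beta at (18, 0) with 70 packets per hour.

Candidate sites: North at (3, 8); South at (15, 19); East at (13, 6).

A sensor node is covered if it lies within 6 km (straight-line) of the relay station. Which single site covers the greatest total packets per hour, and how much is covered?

North, covering 70

Coverage radius r = 6 km; a point is covered iff (Δx)²+(Δy)² ≤ 6² = 36.
  North (3, 8): covers {Gamma} → 70
  South (15, 19): covers {Alpha} → 8
  East (13, 6): covers {none} → 0
Maximum coverage at North: 70 packets per hour.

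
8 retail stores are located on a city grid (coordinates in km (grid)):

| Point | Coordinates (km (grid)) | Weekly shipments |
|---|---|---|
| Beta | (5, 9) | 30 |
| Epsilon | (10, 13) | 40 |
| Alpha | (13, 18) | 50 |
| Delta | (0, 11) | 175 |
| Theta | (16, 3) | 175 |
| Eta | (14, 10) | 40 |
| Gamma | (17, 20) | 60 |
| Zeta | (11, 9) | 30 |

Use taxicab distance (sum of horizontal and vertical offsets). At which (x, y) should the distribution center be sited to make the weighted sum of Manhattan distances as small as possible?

Manhattan distance separates: Σwᵢ(|x−xᵢ|+|y−yᵢ|) = Σwᵢ|x−xᵢ| + Σwᵢ|y−yᵢ|, so x and y are optimised independently as 1-D weighted medians.
Total weight W = 600; half = 300.
x-coordinate, sorted with cumulative weight:
  x=0 (Delta, w=175) cum 175
  x=5 (Beta, w=30) cum 205
  x=10 (Epsilon, w=40) cum 245
  x=11 (Zeta, w=30) cum 275
  x=13 (Alpha, w=50) cum 325  ← median
  x=14 (Eta, w=40) cum 365
  x=16 (Theta, w=175) cum 540
  x=17 (Gamma, w=60) cum 600
⇒ x* = 13
y-coordinate, sorted with cumulative weight:
  y=3 (Theta, w=175) cum 175
  y=9 (Beta, w=30) cum 205
  y=9 (Zeta, w=30) cum 235
  y=10 (Eta, w=40) cum 275
  y=11 (Delta, w=175) cum 450  ← median
  y=13 (Epsilon, w=40) cum 490
  y=18 (Alpha, w=50) cum 540
  y=20 (Gamma, w=60) cum 600
⇒ y* = 11

(13, 11)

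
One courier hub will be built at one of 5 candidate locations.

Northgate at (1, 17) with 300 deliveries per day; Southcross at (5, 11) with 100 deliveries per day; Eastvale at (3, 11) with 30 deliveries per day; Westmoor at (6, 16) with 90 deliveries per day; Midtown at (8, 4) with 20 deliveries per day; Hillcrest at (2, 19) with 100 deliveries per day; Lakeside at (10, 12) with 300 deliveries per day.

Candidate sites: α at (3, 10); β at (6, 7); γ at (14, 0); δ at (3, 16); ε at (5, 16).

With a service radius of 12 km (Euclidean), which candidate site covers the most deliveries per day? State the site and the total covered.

α, covering 940

Coverage radius r = 12 km; a point is covered iff (Δx)²+(Δy)² ≤ 12² = 144.
  α (3, 10): covers {Northgate, Southcross, Eastvale, Westmoor, Midtown, Hillcrest, Lakeside} → 940
  β (6, 7): covers {Northgate, Southcross, Eastvale, Westmoor, Midtown, Lakeside} → 840
  γ (14, 0): covers {Midtown} → 20
  δ (3, 16): covers {Northgate, Southcross, Eastvale, Westmoor, Hillcrest, Lakeside} → 920
  ε (5, 16): covers {Northgate, Southcross, Eastvale, Westmoor, Hillcrest, Lakeside} → 920
Maximum coverage at α: 940 deliveries per day.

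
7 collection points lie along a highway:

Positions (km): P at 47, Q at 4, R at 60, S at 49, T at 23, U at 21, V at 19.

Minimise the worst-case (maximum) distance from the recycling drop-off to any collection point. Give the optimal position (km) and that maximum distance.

location 32, max distance 28

The 1-center on a line is the midpoint of the two extreme points: leftmost at 4, rightmost at 60.
Optimal location = (4 + 60)/2 = 32; maximum distance = (60 − 4)/2 = 28.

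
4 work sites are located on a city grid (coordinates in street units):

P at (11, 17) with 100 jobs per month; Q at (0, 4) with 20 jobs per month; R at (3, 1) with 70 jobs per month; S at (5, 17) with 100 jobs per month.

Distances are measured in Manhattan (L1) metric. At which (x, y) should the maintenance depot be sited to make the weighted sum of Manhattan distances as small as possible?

(5, 17)

Manhattan distance separates: Σwᵢ(|x−xᵢ|+|y−yᵢ|) = Σwᵢ|x−xᵢ| + Σwᵢ|y−yᵢ|, so x and y are optimised independently as 1-D weighted medians.
Total weight W = 290; half = 145.
x-coordinate, sorted with cumulative weight:
  x=0 (Q, w=20) cum 20
  x=3 (R, w=70) cum 90
  x=5 (S, w=100) cum 190  ← median
  x=11 (P, w=100) cum 290
⇒ x* = 5
y-coordinate, sorted with cumulative weight:
  y=1 (R, w=70) cum 70
  y=4 (Q, w=20) cum 90
  y=17 (P, w=100) cum 190  ← median
  y=17 (S, w=100) cum 290
⇒ y* = 17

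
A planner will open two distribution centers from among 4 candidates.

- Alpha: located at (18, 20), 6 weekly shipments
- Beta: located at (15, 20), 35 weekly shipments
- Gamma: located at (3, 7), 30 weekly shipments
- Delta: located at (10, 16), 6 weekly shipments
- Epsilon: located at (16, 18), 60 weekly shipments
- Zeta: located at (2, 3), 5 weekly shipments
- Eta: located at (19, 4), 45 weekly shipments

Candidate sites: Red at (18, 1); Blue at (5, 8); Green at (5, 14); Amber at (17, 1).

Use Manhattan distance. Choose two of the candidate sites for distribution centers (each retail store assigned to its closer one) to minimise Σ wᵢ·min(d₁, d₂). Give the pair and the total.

{Red, Green}, total 2136

Evaluate every pair (each demand assigned to the nearer of the two):
  {Red, Green}: total = 2136
  {Green, Amber}: total = 2181
  {Blue, Amber}: total = 2368
  {Red, Blue}: total = 2412
  {Blue, Green}: total = 2556
  {Red, Amber}: total = 2926
Best pair: {Red, Green} with total 2136.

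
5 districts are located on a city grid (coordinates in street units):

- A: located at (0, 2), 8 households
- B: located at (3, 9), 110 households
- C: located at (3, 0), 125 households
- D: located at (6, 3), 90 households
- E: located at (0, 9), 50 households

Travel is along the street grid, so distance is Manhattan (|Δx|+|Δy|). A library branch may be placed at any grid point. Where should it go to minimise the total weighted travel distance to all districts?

(3, 3)

Manhattan distance separates: Σwᵢ(|x−xᵢ|+|y−yᵢ|) = Σwᵢ|x−xᵢ| + Σwᵢ|y−yᵢ|, so x and y are optimised independently as 1-D weighted medians.
Total weight W = 383; half = 191.5.
x-coordinate, sorted with cumulative weight:
  x=0 (A, w=8) cum 8
  x=0 (E, w=50) cum 58
  x=3 (B, w=110) cum 168
  x=3 (C, w=125) cum 293  ← median
  x=6 (D, w=90) cum 383
⇒ x* = 3
y-coordinate, sorted with cumulative weight:
  y=0 (C, w=125) cum 125
  y=2 (A, w=8) cum 133
  y=3 (D, w=90) cum 223  ← median
  y=9 (B, w=110) cum 333
  y=9 (E, w=50) cum 383
⇒ y* = 3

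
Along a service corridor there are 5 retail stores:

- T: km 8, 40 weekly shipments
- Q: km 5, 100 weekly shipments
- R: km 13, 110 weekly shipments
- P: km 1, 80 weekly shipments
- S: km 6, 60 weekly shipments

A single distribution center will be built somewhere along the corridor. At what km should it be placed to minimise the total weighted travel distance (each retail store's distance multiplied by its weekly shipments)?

For a sum of weighted absolute distances on a line, the optimum is the weighted median (not the mean). Total weight W = 390; half-weight = 195.
Sort by position and accumulate weight:
  km 1 (P, w=80) → cum 80
  km 5 (Q, w=100) → cum 180
  km 6 (S, w=60) → cum 240  ≥ 195 → median here
  km 8 (T, w=40) → cum 280
  km 13 (R, w=110) → cum 390
Optimal location: km 6.

x = 6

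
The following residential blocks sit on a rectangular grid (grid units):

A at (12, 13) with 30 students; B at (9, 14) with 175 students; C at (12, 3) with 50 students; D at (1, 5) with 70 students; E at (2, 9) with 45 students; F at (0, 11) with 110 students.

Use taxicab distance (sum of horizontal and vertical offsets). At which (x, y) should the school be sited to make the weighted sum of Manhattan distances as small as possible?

Manhattan distance separates: Σwᵢ(|x−xᵢ|+|y−yᵢ|) = Σwᵢ|x−xᵢ| + Σwᵢ|y−yᵢ|, so x and y are optimised independently as 1-D weighted medians.
Total weight W = 480; half = 240.
x-coordinate, sorted with cumulative weight:
  x=0 (F, w=110) cum 110
  x=1 (D, w=70) cum 180
  x=2 (E, w=45) cum 225
  x=9 (B, w=175) cum 400  ← median
  x=12 (A, w=30) cum 430
  x=12 (C, w=50) cum 480
⇒ x* = 9
y-coordinate, sorted with cumulative weight:
  y=3 (C, w=50) cum 50
  y=5 (D, w=70) cum 120
  y=9 (E, w=45) cum 165
  y=11 (F, w=110) cum 275  ← median
  y=13 (A, w=30) cum 305
  y=14 (B, w=175) cum 480
⇒ y* = 11

(9, 11)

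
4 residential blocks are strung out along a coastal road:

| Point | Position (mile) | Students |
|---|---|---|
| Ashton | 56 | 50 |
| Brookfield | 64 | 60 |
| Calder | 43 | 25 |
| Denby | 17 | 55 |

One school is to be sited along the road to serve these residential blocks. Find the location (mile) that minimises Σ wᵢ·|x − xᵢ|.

x = 56

For a sum of weighted absolute distances on a line, the optimum is the weighted median (not the mean). Total weight W = 190; half-weight = 95.
Sort by position and accumulate weight:
  mile 17 (Denby, w=55) → cum 55
  mile 43 (Calder, w=25) → cum 80
  mile 56 (Ashton, w=50) → cum 130  ≥ 95 → median here
  mile 64 (Brookfield, w=60) → cum 190
Optimal location: mile 56.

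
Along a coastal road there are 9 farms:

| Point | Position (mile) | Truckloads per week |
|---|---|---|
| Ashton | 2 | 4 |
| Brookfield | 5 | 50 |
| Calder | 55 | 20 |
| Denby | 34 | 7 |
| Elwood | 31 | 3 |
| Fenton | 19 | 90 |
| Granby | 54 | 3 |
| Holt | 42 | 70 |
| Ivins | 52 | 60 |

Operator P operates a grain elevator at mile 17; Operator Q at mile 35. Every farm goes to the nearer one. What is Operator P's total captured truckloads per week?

The indifferent point is the midpoint (17+35)/2 = 26; farms left of it (closer to Operator P at 17) go to Operator P, those right go to Operator Q.
  Ashton at 2 (w=4) → Operator P
  Brookfield at 5 (w=50) → Operator P
  Fenton at 19 (w=90) → Operator P
  Elwood at 31 (w=3) → Operator Q
  Denby at 34 (w=7) → Operator Q
  Holt at 42 (w=70) → Operator Q
  Ivins at 52 (w=60) → Operator Q
  Granby at 54 (w=3) → Operator Q
  Calder at 55 (w=20) → Operator Q
Operator P captures 144; Operator Q captures 163.

144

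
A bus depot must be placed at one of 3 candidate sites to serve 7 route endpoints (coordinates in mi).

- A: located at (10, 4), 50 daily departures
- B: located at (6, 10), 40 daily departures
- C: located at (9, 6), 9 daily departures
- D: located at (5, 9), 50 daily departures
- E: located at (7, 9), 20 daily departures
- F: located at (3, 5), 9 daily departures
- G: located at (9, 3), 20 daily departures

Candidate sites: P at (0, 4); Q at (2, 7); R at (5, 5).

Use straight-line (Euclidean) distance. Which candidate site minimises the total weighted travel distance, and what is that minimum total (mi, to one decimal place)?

R, total 892.9 mi

Total weighted distance at each candidate:
  P (0, 4): total = 1657.6
  Q (2, 7): total = 1160.2
  R (5, 5): total = 892.9
Minimum is at R with total 892.9 mi.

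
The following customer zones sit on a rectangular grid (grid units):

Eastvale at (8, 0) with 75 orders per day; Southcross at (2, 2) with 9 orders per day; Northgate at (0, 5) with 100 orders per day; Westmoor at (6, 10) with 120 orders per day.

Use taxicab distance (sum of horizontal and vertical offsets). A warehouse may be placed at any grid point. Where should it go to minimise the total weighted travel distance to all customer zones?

(6, 5)

Manhattan distance separates: Σwᵢ(|x−xᵢ|+|y−yᵢ|) = Σwᵢ|x−xᵢ| + Σwᵢ|y−yᵢ|, so x and y are optimised independently as 1-D weighted medians.
Total weight W = 304; half = 152.
x-coordinate, sorted with cumulative weight:
  x=0 (Northgate, w=100) cum 100
  x=2 (Southcross, w=9) cum 109
  x=6 (Westmoor, w=120) cum 229  ← median
  x=8 (Eastvale, w=75) cum 304
⇒ x* = 6
y-coordinate, sorted with cumulative weight:
  y=0 (Eastvale, w=75) cum 75
  y=2 (Southcross, w=9) cum 84
  y=5 (Northgate, w=100) cum 184  ← median
  y=10 (Westmoor, w=120) cum 304
⇒ y* = 5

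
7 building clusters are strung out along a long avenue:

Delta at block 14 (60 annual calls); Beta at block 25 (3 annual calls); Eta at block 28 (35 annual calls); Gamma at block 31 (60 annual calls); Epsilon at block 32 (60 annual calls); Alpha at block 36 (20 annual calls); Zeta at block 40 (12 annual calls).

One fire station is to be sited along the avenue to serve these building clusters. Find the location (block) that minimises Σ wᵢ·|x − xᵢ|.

x = 31

For a sum of weighted absolute distances on a line, the optimum is the weighted median (not the mean). Total weight W = 250; half-weight = 125.
Sort by position and accumulate weight:
  block 14 (Delta, w=60) → cum 60
  block 25 (Beta, w=3) → cum 63
  block 28 (Eta, w=35) → cum 98
  block 31 (Gamma, w=60) → cum 158  ≥ 125 → median here
  block 32 (Epsilon, w=60) → cum 218
  block 36 (Alpha, w=20) → cum 238
  block 40 (Zeta, w=12) → cum 250
Optimal location: block 31.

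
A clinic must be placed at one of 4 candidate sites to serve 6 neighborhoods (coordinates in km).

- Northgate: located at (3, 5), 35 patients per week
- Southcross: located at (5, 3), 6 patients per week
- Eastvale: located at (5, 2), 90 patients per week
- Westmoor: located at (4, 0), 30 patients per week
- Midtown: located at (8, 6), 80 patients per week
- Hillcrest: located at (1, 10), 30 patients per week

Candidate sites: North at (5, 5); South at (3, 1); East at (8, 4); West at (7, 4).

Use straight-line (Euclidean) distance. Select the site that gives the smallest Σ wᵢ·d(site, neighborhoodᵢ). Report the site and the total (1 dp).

Total weighted distance at each candidate:
  North (5, 5): total = 950.0
  South (3, 1): total = 1242.9
  East (8, 4): total = 1128.2
  West (7, 4): total = 995.7
Minimum is at North with total 950.0 km.

North, total 950.0 km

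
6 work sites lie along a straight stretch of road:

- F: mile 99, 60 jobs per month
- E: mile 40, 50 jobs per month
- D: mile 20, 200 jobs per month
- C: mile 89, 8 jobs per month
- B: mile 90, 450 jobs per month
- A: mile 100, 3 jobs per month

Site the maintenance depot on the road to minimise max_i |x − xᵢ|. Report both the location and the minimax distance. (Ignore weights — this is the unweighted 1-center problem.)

The 1-center on a line is the midpoint of the two extreme points: leftmost at 20, rightmost at 100.
Optimal location = (20 + 100)/2 = 60; maximum distance = (100 − 20)/2 = 40.

location 60, max distance 40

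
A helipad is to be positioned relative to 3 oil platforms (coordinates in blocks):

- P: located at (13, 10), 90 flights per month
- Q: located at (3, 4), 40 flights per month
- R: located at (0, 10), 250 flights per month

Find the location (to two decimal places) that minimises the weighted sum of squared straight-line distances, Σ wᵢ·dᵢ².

The minimiser of Σwᵢ‖p−pᵢ‖² is the weighted centroid p* = (Σwᵢpᵢ)/(Σwᵢ).
Σwᵢ = 380.
Σwᵢxᵢ = 90·13 + 40·3 + 250·0 = 1290.
Σwᵢyᵢ = 90·10 + 40·4 + 250·10 = 3560.
x* = 1290/380 = 3.39, y* = 3560/380 = 9.37.

(3.39, 9.37)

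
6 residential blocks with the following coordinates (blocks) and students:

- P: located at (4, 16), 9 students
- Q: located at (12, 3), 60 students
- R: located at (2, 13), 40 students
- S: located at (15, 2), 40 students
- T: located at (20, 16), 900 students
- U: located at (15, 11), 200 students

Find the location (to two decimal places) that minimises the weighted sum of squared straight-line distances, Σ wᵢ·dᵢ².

The minimiser of Σwᵢ‖p−pᵢ‖² is the weighted centroid p* = (Σwᵢpᵢ)/(Σwᵢ).
Σwᵢ = 1249.
Σwᵢxᵢ = 9·4 + 60·12 + 40·2 + 40·15 + 900·20 + 200·15 = 22436.
Σwᵢyᵢ = 9·16 + 60·3 + 40·13 + 40·2 + 900·16 + 200·11 = 17524.
x* = 22436/1249 = 17.96, y* = 17524/1249 = 14.03.

(17.96, 14.03)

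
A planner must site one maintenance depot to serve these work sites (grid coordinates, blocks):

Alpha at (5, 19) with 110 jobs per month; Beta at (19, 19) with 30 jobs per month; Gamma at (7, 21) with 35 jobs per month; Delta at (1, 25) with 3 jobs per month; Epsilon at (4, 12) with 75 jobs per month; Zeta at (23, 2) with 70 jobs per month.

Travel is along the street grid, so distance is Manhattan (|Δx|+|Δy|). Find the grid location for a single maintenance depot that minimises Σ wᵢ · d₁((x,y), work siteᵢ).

Manhattan distance separates: Σwᵢ(|x−xᵢ|+|y−yᵢ|) = Σwᵢ|x−xᵢ| + Σwᵢ|y−yᵢ|, so x and y are optimised independently as 1-D weighted medians.
Total weight W = 323; half = 161.5.
x-coordinate, sorted with cumulative weight:
  x=1 (Delta, w=3) cum 3
  x=4 (Epsilon, w=75) cum 78
  x=5 (Alpha, w=110) cum 188  ← median
  x=7 (Gamma, w=35) cum 223
  x=19 (Beta, w=30) cum 253
  x=23 (Zeta, w=70) cum 323
⇒ x* = 5
y-coordinate, sorted with cumulative weight:
  y=2 (Zeta, w=70) cum 70
  y=12 (Epsilon, w=75) cum 145
  y=19 (Alpha, w=110) cum 255  ← median
  y=19 (Beta, w=30) cum 285
  y=21 (Gamma, w=35) cum 320
  y=25 (Delta, w=3) cum 323
⇒ y* = 19

(5, 19)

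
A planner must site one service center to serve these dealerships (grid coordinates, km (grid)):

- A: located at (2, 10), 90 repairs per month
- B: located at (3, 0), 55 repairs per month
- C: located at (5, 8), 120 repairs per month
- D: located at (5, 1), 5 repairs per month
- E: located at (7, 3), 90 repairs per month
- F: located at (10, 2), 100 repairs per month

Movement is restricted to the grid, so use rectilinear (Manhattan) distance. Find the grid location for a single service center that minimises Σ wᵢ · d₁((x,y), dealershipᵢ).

(5, 3)

Manhattan distance separates: Σwᵢ(|x−xᵢ|+|y−yᵢ|) = Σwᵢ|x−xᵢ| + Σwᵢ|y−yᵢ|, so x and y are optimised independently as 1-D weighted medians.
Total weight W = 460; half = 230.
x-coordinate, sorted with cumulative weight:
  x=2 (A, w=90) cum 90
  x=3 (B, w=55) cum 145
  x=5 (C, w=120) cum 265  ← median
  x=5 (D, w=5) cum 270
  x=7 (E, w=90) cum 360
  x=10 (F, w=100) cum 460
⇒ x* = 5
y-coordinate, sorted with cumulative weight:
  y=0 (B, w=55) cum 55
  y=1 (D, w=5) cum 60
  y=2 (F, w=100) cum 160
  y=3 (E, w=90) cum 250  ← median
  y=8 (C, w=120) cum 370
  y=10 (A, w=90) cum 460
⇒ y* = 3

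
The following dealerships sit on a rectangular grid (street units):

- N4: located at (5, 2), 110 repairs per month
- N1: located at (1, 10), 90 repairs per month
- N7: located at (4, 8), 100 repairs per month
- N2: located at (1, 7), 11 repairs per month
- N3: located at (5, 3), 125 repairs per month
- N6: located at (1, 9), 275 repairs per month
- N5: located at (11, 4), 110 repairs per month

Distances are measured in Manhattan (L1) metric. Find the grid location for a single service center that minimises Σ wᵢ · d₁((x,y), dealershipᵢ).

Manhattan distance separates: Σwᵢ(|x−xᵢ|+|y−yᵢ|) = Σwᵢ|x−xᵢ| + Σwᵢ|y−yᵢ|, so x and y are optimised independently as 1-D weighted medians.
Total weight W = 821; half = 410.5.
x-coordinate, sorted with cumulative weight:
  x=1 (N1, w=90) cum 90
  x=1 (N2, w=11) cum 101
  x=1 (N6, w=275) cum 376
  x=4 (N7, w=100) cum 476  ← median
  x=5 (N4, w=110) cum 586
  x=5 (N3, w=125) cum 711
  x=11 (N5, w=110) cum 821
⇒ x* = 4
y-coordinate, sorted with cumulative weight:
  y=2 (N4, w=110) cum 110
  y=3 (N3, w=125) cum 235
  y=4 (N5, w=110) cum 345
  y=7 (N2, w=11) cum 356
  y=8 (N7, w=100) cum 456  ← median
  y=9 (N6, w=275) cum 731
  y=10 (N1, w=90) cum 821
⇒ y* = 8

(4, 8)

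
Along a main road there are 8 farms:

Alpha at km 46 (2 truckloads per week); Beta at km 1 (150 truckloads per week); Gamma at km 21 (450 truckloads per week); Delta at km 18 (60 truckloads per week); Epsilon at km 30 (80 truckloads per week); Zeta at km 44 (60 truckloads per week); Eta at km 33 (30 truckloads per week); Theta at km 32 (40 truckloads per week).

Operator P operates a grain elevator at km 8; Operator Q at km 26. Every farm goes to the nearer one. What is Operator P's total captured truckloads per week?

The indifferent point is the midpoint (8+26)/2 = 17; farms left of it (closer to Operator P at 8) go to Operator P, those right go to Operator Q.
  Beta at 1 (w=150) → Operator P
  Delta at 18 (w=60) → Operator Q
  Gamma at 21 (w=450) → Operator Q
  Epsilon at 30 (w=80) → Operator Q
  Theta at 32 (w=40) → Operator Q
  Eta at 33 (w=30) → Operator Q
  Zeta at 44 (w=60) → Operator Q
  Alpha at 46 (w=2) → Operator Q
Operator P captures 150; Operator Q captures 722.

150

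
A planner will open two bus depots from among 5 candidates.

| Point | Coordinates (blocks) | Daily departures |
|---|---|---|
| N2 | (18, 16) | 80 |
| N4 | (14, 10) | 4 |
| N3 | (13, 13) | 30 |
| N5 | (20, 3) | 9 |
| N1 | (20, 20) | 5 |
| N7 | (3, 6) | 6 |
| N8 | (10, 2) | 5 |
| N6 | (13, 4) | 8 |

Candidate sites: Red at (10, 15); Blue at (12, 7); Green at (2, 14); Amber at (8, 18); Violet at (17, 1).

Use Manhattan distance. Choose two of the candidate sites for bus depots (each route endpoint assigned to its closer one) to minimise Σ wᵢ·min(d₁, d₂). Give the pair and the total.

Evaluate every pair (each demand assigned to the nearer of the two):
  {Red, Blue}: total = 1200
  {Red, Violet}: total = 1218
  {Red, Green}: total = 1410
  {Red, Amber}: total = 1447
  {Blue, Amber}: total = 1495
  {Amber, Violet}: total = 1621
  {Blue, Violet}: total = 1707
  {Blue, Green}: total = 1764
  {Green, Amber}: total = 1925
  {Green, Violet}: total = 1993
Best pair: {Red, Blue} with total 1200.

{Red, Blue}, total 1200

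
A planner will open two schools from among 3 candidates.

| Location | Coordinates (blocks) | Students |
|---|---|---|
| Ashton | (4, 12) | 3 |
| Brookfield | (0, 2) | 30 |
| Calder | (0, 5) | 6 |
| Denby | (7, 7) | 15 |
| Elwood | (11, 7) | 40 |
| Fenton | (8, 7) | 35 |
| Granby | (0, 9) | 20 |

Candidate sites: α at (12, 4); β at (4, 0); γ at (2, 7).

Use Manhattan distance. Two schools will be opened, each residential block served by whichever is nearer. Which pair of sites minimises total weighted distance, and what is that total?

Evaluate every pair (each demand assigned to the nearer of the two):
  {α, γ}: total = 780
  {β, γ}: total = 950
  {α, β}: total = 1055
Best pair: {α, γ} with total 780.

{α, γ}, total 780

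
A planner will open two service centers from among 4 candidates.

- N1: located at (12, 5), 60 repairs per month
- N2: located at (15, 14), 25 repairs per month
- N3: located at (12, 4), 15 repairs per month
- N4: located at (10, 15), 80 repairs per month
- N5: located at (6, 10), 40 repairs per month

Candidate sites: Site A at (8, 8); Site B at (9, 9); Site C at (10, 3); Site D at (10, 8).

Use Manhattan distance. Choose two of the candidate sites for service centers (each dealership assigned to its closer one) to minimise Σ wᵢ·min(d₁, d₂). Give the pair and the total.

{Site B, Site C}, total 1280

Evaluate every pair (each demand assigned to the nearer of the two):
  {Site B, Site C}: total = 1280
  {Site C, Site D}: total = 1360
  {Site A, Site D}: total = 1385
  {Site B, Site D}: total = 1385
  {Site A, Site C}: total = 1490
  {Site A, Site B}: total = 1535
Best pair: {Site B, Site C} with total 1280.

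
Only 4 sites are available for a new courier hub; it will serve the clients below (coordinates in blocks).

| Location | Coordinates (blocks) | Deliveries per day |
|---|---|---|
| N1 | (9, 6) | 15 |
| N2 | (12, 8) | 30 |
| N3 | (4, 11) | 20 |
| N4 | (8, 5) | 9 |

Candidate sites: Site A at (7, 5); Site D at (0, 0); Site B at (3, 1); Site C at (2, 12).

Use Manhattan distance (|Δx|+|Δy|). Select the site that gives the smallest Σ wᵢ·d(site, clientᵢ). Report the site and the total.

Total weighted distance at each candidate:
  Site A (7, 5): total = 474
  Site D (0, 0): total = 1242
  Site B (3, 1): total = 946
  Site C (2, 12): total = 792
Minimum is at Site A with total 474 blocks.

Site A, total 474 blocks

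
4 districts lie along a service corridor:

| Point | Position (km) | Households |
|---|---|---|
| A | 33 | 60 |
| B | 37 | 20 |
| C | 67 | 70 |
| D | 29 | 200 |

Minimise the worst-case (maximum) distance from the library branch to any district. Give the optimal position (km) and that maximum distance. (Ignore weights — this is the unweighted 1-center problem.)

location 48, max distance 19

The 1-center on a line is the midpoint of the two extreme points: leftmost at 29, rightmost at 67.
Optimal location = (29 + 67)/2 = 48; maximum distance = (67 − 29)/2 = 19.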